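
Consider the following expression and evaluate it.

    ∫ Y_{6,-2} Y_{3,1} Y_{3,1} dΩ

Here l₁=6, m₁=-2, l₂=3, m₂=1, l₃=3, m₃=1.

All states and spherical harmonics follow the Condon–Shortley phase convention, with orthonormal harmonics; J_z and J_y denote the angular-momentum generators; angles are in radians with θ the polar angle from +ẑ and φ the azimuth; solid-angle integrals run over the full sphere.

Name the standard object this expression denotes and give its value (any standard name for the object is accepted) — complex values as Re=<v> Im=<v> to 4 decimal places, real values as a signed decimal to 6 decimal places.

This is a Gaunt coefficient — the integral of a triple product of spherical harmonics over the sphere.
m-sum 0 ✓  L=12 even ✓  3≤3≤9 ✓
Π(2lᵢ+1) = 13×7×7 = 637
triangle coeff Δ(6,3,3) = 1/12012
Σ_t [3,3]: t=3:−1/1296 = -1/1296
(3j)²=100/3003 [(6 3 3; 0 0 0)], sign=+1
Σ_t [4,4]: t=4:+1/2304 = 1/2304
(3j)²=5/143 [(6 3 3; -2 1 1)], sign=+1
⇒ 4πI² = 3500/4719
I = (+1)√(3500/4719/(4π)) = 0.24294284

Gaunt coefficient, +0.242943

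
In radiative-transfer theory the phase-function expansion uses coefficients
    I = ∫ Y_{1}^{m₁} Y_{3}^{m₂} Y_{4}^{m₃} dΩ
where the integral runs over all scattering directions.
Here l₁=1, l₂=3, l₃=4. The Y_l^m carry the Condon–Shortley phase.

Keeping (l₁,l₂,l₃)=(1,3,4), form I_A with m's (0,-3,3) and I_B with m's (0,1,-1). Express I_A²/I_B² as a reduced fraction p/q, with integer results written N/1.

7/15

l's match ⇒ only the (l;m) 3-j factors differ between A and B.
A: triangle coeff Δ(1,3,4) = 1/252; Σ_t [0,0]: t=0:+1/720 = 1/720; (3j)²=1/36 [(1 3 4; 0 -3 3)], sign=-1
B: triangle coeff Δ(1,3,4) = 1/252; Σ_t [0,0]: t=0:+1/48 = 1/48; (3j)²=5/84 [(1 3 4; 0 1 -1)], sign=-1
I_A²/I_B² = (1/36)/(5/84) = 7/15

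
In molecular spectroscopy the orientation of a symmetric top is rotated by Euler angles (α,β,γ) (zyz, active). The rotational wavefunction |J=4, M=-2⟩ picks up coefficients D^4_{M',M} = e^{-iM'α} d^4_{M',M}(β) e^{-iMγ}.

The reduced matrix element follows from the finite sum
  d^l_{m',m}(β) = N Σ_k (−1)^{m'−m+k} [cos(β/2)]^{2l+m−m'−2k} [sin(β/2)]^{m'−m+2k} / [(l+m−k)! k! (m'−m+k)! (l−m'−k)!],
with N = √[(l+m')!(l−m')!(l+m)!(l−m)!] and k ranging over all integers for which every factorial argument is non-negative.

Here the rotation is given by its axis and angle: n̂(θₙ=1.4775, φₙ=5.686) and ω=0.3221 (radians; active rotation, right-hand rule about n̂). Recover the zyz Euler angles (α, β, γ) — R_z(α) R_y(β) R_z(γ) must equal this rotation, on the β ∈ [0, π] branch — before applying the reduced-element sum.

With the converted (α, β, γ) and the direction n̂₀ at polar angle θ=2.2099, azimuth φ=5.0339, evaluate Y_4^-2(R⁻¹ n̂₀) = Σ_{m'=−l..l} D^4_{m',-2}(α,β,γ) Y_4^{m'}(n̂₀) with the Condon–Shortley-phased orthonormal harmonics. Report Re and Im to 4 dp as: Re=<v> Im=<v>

Re=-0.0462 Im=0.0144

Axis–angle → zyz. n̂ = (sinθₙcosφₙ, sinθₙsinφₙ, cosθₙ) = (+0.823325, -0.559872, +0.093161), ω = 0.3221.
R = I cosω + sinω [n̂]ₓ + (1−cosω) n̂n̂ᵀ gives
  R = [+0.983433, -0.053197, -0.173288; +0.005785, +0.964693, -0.263314; +0.181177, +0.257949, +0.949019]
β = atan2(√(R₁₃²+R₂₃²), R₃₃) = 0.320687; α = atan2(R₂₃, R₁₃) mod 2π = 4.130337; γ = atan2(R₃₂, −R₃₁) mod 2π = 2.183115
Need the full column D^4_{m',-2} for m'=−4..4 at α=4.1303, β=0.3207, γ=2.1831.
cos(β/2)=0.987172, sin(β/2)=0.159657
d^4_{-4,-2}: single k=2 term ⇒ +0.124829;  D = -0.056224+0.111450i
d^4_{-3,-2}: k∈[1..2] ⇒ +0.545763 -0.042827 = +0.502936;  D = -0.250561-0.436078i
d^4_{-2,-2}: k∈[0..2] ⇒ +0.901871 -0.283085 +0.009256 = +0.628042;  D = +0.626891+0.037995i
d^4_{-1,-2}: k∈[0..2] ⇒ -0.618837 +0.080935 -0.001411 = -0.539313;  D = +0.323193-0.431747i
d^4_{0,-2}: k∈[0..2] ⇒ +0.223799 -0.015611 +0.000153 = +0.208341;  D = -0.070687-0.195983i
d^4_{1,-2}: k∈[0..2] ⇒ -0.053957 +0.002117 -0.000011 = -0.051851;  D = -0.050415-0.012118i
d^4_{2,-2}: k∈[0..2] ⇒ +0.009256 -0.000194 +0.000000 = +0.009063;  D = -0.006613+0.006196i
d^4_{3,-2}: k∈[0..1] ⇒ -0.001120 +0.000010 = -0.001110;  D = +0.000189+0.001094i
d^4_{4,-2}: single k=0 term ⇒ +0.000085;  D = +0.000078+0.000034i
Y_4^{m'}(θ=2.2099,φ=5.0339) and Σ D·Y over m':
  (-0.0562+0.1114i)·(+0.0516-0.1763i)  (-0.2506-0.4361i)·(+0.3172+0.2200i)  (+0.6269+0.0380i)·(-0.2571+0.1926i)  (+0.3232-0.4317i)·(+0.0365+0.1095i)  (-0.0707-0.1960i)·(-0.3431+0.0000i)  (-0.0504-0.0121i)·(-0.0365+0.1095i)  (-0.0066+0.0062i)·(-0.2571-0.1926i)  (+0.0002+0.0011i)·(-0.3172+0.2200i)  (+0.0001+0.0000i)·(+0.0516+0.1763i)
Y_4^-2(R⁻¹ n̂) = -0.046225+0.014369i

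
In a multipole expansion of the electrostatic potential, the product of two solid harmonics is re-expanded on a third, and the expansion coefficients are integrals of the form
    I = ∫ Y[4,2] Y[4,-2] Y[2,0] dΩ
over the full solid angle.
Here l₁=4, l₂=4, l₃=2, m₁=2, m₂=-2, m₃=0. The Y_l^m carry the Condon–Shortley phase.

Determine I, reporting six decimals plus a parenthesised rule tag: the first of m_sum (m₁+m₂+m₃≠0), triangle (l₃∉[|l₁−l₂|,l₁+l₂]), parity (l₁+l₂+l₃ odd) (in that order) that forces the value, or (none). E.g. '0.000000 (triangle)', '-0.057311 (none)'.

Checks pass: Σm=0; 10 even; l₃=2∈[0,8].
(2·4+1)(2·4+1)(2·2+1) = 405
Δ: 6! 2! 2! / 11! → 1/13860
sum: t=2:+1/192 t=3:−1/36 t=4:+1/192 = -5/288
3j²(4 4 2; 0 0 0) = Δ·Π!·Σ² = 20/693  (sign -1)
sum: t=0:+1/2880 t=1:−1/120 t=2:+1/192 = -1/360
3j²(4 4 2; 2 -2 0) = Δ·Π!·Σ² = 16/3465  (sign -1)
combine: 4πI² = 405·20/693·16/3465 = 320/5929
take √, sign +1: I = 0.06553591
No selection rule forces the value: the integral is nonzero (none).

0.065536 (none)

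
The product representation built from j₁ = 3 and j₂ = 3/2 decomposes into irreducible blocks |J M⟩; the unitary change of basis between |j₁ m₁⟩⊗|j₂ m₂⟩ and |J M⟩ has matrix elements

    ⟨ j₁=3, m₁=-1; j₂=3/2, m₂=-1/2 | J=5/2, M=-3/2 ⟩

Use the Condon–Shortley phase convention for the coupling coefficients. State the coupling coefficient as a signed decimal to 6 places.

−√(7/20) ≈ -0.591608

√[6·2!4!1!/8! · 2!4!1!2!1!4!] = √(576/35)
  +(−1)^0/∏(0,2,4,1,0,0)! = 1/48  (running 1/48)
  +(−1)^1/∏(1,1,3,0,1,1)! = -1/6  (running -7/48)
⟨..|..⟩ = √(576/35)·(-7/48) = -0.591608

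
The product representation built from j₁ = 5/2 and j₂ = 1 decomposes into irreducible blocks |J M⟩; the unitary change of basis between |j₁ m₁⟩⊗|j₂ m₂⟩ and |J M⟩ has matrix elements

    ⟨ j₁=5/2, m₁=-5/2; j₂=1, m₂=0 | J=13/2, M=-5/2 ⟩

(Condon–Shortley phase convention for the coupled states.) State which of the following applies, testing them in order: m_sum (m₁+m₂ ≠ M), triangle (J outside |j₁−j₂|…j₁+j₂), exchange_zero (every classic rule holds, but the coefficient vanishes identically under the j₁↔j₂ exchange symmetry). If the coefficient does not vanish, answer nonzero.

m-sum: m₁+m₂ = -5/2+0 = -5/2, M = -5/2  ✓
triangle: need |j₁−j₂| ≤ J ≤ j₁+j₂, i.e. J ∈ [3/2, 7/2]; J = 13/2 is outside ✗ ⇒ coefficient is 0

triangle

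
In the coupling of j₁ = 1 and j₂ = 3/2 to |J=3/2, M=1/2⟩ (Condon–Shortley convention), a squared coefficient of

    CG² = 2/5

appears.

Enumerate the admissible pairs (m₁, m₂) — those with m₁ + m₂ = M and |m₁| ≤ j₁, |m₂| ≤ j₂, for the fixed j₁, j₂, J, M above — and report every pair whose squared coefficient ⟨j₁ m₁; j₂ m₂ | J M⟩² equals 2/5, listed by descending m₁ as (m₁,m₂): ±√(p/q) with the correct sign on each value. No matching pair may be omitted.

Admissible pairs with m₁+m₂ = M = 1/2: (-1,3/2), (0,1/2), (1,-1/2)
  (m₁,m₂)=(1,-1/2): CG² = 8/15, CG = +√(8/15)
  (m₁,m₂)=(0,1/2): CG² = 1/15, CG = −√(1/15)
  (m₁,m₂)=(-1,3/2): CG² = 2/5, CG = −√(2/5)   ← matches the target
Pairs with CG² = 2/5: (-1,3/2): −√(2/5)

(-1,3/2): −√(2/5)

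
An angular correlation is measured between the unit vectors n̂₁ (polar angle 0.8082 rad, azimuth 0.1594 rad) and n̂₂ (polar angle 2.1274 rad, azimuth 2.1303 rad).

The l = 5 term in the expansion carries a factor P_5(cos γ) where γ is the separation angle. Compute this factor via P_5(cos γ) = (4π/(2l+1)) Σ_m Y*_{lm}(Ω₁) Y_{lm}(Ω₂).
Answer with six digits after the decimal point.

Term-by-term m-sum for l=5 (normalisation 4π/11 = 1.142397):
  m=-5: (0.064100, 0.065605) × (-0.069082, 0.192791) = (-0.017076, 0.007826)  (running Σ = (-0.017076, 0.007826))
  m=-4: (0.222667, 0.164956) × (0.249357, 0.316549) = (0.003307, 0.111618)  (running Σ = (-0.013769, 0.119444))
  m=-3: (0.382529, 0.198275) × (0.318294, -0.034418) = (0.128581, 0.049944)  (running Σ = (0.114812, 0.169387))
  m=-2: (0.250865, 0.082800) × (-0.045842, 0.094467) = (-0.019322, 0.019903)  (running Σ = (0.095490, 0.189290))
  m=-1: (-0.205469, -0.033032) × (0.183533, 0.293063) = (-0.028030, -0.066278)  (running Σ = (0.067460, 0.123012))
  m=0: (-0.327820, -0.000000) × (-0.022877, 0.000000) = (0.007499, 0.000000)  (running Σ = (0.074959, 0.123012))
  m=1: (0.205469, -0.033032) × (-0.183533, 0.293063) = (-0.028030, 0.066278)  (running Σ = (0.046929, 0.189290))
  m=2: (0.250865, -0.082800) × (-0.045842, -0.094467) = (-0.019322, -0.019903)  (running Σ = (0.027607, 0.169387))
  m=3: (-0.382529, 0.198275) × (-0.318294, -0.034418) = (0.128581, -0.049944)  (running Σ = (0.156188, 0.119444))
  m=4: (0.222667, -0.164956) × (0.249357, -0.316549) = (0.003307, -0.111618)  (running Σ = (0.159495, 0.007826))
  m=5: (-0.064100, 0.065605) × (0.069082, 0.192791) = (-0.017076, -0.007826)  (running Σ = (0.142419, 0.000000))
Accumulated sum (0.142419, 0.000000); after 4π/(2l+1) scaling, (0.162699, 0.000000) ⇒ P_5 = 0.162699

0.162699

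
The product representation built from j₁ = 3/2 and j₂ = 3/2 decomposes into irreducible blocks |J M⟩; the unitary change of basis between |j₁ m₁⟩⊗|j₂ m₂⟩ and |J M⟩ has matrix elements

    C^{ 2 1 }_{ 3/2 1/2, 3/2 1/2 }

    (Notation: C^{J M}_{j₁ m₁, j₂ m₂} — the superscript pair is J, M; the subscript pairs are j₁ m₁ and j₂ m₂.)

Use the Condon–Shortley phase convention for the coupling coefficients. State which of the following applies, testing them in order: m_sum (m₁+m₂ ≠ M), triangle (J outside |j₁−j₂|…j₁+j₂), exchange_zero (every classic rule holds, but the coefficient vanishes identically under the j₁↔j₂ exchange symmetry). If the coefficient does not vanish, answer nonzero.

m-sum: m₁+m₂ = 1/2+1/2 = 1, M = 1  ✓
triangle: |j₁−j₂| = 0 ≤ J = 2 ≤ j₁+j₂ = 3  ✓
exchange: j₁=j₂ and m₁=m₂, and (−1)^(j₁+j₂−J) = (−1)^1 = −1 forces ⟨j₁m₁;j₂m₂|JM⟩ = −⟨j₂m₂;j₁m₁|JM⟩ = −⟨j₁m₁;j₂m₂|JM⟩ ⇒ the coefficient vanishes identically
Racah sum check: Σ_k collapses to 0 ⇒ CG = 0

exchange_zero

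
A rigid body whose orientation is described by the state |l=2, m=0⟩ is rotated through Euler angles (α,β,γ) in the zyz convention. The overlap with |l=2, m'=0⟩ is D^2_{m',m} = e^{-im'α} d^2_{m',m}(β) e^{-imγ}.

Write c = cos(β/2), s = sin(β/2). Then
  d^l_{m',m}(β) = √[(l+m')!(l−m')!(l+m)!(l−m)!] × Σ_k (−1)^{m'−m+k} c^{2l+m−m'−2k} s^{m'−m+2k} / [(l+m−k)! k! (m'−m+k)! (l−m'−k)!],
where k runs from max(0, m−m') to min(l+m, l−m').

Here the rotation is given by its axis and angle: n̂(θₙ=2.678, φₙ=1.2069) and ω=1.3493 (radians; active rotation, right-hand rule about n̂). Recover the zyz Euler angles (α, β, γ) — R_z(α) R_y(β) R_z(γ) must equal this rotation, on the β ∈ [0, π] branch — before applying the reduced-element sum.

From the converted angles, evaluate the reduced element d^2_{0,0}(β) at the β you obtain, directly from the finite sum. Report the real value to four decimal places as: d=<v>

d=0.5684

Axis–angle → zyz. n̂ = (sinθₙcosφₙ, sinθₙsinφₙ, cosθₙ) = (+0.159154, +0.417883, -0.894452), ω = 1.3493.
R = I cosω + sinω [n̂]ₓ + (1−cosω) n̂n̂ᵀ gives
  R = [+0.239455, +0.924497, +0.296592; -0.820704, +0.355952, -0.446927; -0.518755, -0.136396, +0.843972]
β = atan2(√(R₁₃²+R₂₃²), R₃₃) = 0.566150; α = atan2(R₂₃, R₁₃) mod 2π = 5.298284; γ = atan2(R₃₂, −R₃₁) mod 2π = 6.026076
d^2_{0,0}(β=0.5662) via the finite sum:
With c≡cos(β/2)=0.960201 and s≡sin(β/2)=0.279310, N=[2·2·2·2]^{1/2}=4.000000
k∈{0,1,2} keeps every argument non-negative
  k=0: (−1)^0·4.0000/(4)·0.9602^4·0.2793^0 = +0.850058
  k=1: (−1)^1·4.0000/(1)·0.9602^2·0.2793^2 = -0.287711
  k=2: (−1)^2·4.0000/(4)·0.9602^0·0.2793^4 = +0.006086
d^2_{0,0}(0.5662) = +0.850058 -0.287711 +0.006086 = +0.568434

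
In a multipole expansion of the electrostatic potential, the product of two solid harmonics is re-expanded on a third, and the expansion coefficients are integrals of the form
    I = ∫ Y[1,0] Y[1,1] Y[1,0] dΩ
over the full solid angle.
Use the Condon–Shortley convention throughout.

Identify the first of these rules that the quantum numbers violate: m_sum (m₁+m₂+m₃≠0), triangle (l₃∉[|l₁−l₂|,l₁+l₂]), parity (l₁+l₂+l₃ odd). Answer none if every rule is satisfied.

m_sum

azimuthal sum: 0 + 1 + 0 = 1  ✗
0 ≤ 1 ≤ 2 (triangle on l)
L = 1 + 1 + 1 = 3 (odd)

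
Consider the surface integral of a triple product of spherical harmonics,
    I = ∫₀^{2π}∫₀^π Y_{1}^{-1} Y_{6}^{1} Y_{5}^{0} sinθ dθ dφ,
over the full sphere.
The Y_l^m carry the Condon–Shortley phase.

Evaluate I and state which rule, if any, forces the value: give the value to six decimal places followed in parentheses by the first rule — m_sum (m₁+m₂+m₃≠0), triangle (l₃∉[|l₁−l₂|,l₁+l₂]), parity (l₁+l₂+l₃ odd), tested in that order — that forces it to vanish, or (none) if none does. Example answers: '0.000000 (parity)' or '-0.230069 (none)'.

Rules hold: Σm=0, L=12 even, 5≤5≤7.
N = 3·13·11 = 429
Δ = 2!·0!·10!/13! = 1/858
Racah Σ t=1..1: t=1:−1/14400 = -1/14400
⇒ 3j(1 6 5; 0 0 0)² = 6/143, sgn +1
Racah Σ t=2..2: t=2:+1/28800 = 1/28800
⇒ 3j(1 6 5; -1 1 0)² = 7/286, sgn -1
4πI² = N·(3j₀)²·(3jₘ)² = 63/143
I = -1·√(0.440559/4π) = -0.18723944
No selection rule forces the value: the integral is nonzero (none).

-0.187239 (none)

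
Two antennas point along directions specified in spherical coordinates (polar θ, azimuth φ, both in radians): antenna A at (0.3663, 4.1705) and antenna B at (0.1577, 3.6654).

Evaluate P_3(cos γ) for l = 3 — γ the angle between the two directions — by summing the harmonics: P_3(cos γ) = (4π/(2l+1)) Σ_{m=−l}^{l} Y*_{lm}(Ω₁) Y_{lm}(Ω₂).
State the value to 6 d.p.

Summing Y*_{l m}(θ₁,φ₁)·Y_{l m}(θ₂,φ₂) over m ∈ [−3, 3]; prefactor 4π/(2·3+1) = 1.795196:
  m=-3: (0.019141, -0.001051) × (0.000001, 0.001616) = (0.000002, 0.000031)  (running Σ = (0.000002, 0.000031))
  m=-2: (-0.057284, 0.108172) × (0.012438, -0.021563) = (0.001620, 0.002581)  (running Σ = (0.001622, 0.002612))
  m=-1: (-0.200506, -0.333066) × (-0.170378, 0.098415) = (0.066941, 0.037014)  (running Σ = (0.068562, 0.039626))
  m=0: (0.473361, -0.000000) × (0.691643, 0.000000) = (0.327397, 0.000000)  (running Σ = (0.395959, 0.039626))
  m=1: (0.200506, -0.333066) × (0.170378, 0.098415) = (0.066941, -0.037014)  (running Σ = (0.462899, 0.002612))
  m=2: (-0.057284, -0.108172) × (0.012438, 0.021563) = (0.001620, -0.002581)  (running Σ = (0.464519, 0.000031))
  m=3: (-0.019141, -0.001051) × (-0.000001, 0.001616) = (0.000002, -0.000031)  (running Σ = (0.464521, -0.000000))
Accumulated sum (0.464521, -0.000000); after 4π/(2l+1) scaling, (0.833906, -0.000000) ⇒ P_3 = 0.833906

0.833906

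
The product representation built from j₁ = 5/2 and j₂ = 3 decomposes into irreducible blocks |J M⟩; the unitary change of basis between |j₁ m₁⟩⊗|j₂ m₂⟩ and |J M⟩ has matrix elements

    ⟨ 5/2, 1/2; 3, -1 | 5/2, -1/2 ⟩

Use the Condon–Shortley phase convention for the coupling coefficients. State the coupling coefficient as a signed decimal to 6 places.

-0.478091

j₁+j₂−J=3  J+j₁−j₂=2  J−j₁+j₂=3  j₁+j₂+J+1=9
(j₁±m₁, j₂±m₂, J±M) = (3,2,2,4,2,3)
P² = 288/35
sum k=0..2:
  [0] +1/24 = 1/24
  [1] −1/4 = -1/4
  [2] +1/24 = 1/24
S = -1/6
C² = P²·S² = 8/35 ; C = -0.478091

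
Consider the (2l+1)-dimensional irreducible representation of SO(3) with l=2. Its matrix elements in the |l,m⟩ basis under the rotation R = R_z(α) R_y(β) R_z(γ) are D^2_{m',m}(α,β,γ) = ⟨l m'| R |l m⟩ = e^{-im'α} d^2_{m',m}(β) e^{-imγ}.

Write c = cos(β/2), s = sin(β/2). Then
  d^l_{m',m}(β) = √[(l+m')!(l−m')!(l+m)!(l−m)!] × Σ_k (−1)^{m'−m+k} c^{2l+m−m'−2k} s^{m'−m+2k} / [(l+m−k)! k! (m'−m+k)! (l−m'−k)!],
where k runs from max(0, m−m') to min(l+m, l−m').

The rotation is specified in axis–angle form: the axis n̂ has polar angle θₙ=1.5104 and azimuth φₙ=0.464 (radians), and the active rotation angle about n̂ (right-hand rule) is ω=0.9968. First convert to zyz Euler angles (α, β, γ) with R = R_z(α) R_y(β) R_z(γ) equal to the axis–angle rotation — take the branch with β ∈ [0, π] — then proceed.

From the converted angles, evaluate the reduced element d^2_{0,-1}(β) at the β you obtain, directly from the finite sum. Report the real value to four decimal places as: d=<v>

Axis–angle → zyz. n̂ = (sinθₙcosφₙ, sinθₙsinφₙ, cosθₙ) = (+0.892639, +0.446713, +0.060360), ω = 0.9968.
R = I cosω + sinω [n̂]ₓ + (1−cosω) n̂n̂ᵀ gives
  R = [+0.907138, +0.131547, +0.399745; +0.232920, +0.634189, -0.737260; -0.350498, +0.761905, +0.544657]
β = atan2(√(R₁₃²+R₂₃²), R₃₃) = 0.994816; α = atan2(R₂₃, R₁₃) mod 2π = 5.209226; γ = atan2(R₃₂, −R₃₁) mod 2π = 1.139634
d^2_{0,-1}(β=0.9948) via the finite sum:
c=cos(0.994816/2)=0.878822, s=sin(0.994816/2)=0.477149; N=√[2·2·1·6]=4.898979
The bounds max(0,m−m')=0 and min(l+m,l−m')=1 give 2 terms
  k=0: (−1)^1·4.8990/(2)·0.8788^3·0.4771^1 = -0.793292
  k=1: (−1)^2·4.8990/(2)·0.8788^1·0.4771^3 = +0.233851
d^2_{0,-1}(0.9948) = -0.793292 +0.233851 = -0.559441

d=-0.5594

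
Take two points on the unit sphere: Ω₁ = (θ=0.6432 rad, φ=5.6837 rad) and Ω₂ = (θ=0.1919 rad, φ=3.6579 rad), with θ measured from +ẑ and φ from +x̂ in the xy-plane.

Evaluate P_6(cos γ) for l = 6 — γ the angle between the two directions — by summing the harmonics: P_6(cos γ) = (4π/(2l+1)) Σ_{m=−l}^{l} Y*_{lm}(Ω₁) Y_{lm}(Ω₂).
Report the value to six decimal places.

-0.237380

Addition theorem: P_6(cos γ) = (4π/13) Σ_m Y*_{lm}(Ω₁) Y_{lm}(Ω₂), m = −6…6:
  m=-6: Y*=-0.020194+0.009888i  Y=-0.000023-0.000001i  product +0.000000-0.000000i
  m=-5: Y*=-0.102839-0.014929i  Y=+0.000351+0.000220i  product -0.000033-0.000028i
  m=-4: Y*=-0.205331-0.188865i  Y=-0.002151-0.003989i  product -0.000312+0.001225i
  m=-3: Y*=-0.102615-0.442925i  Y=-0.000737+0.033707i  product +0.015005-0.003132i
  m=-2: Y*=+0.127857-0.327867i  Y=+0.086825-0.145445i  product -0.036586-0.047063i
  m=-1: Y*=-0.110946+0.075818i  Y=-0.451707+0.256420i  product +0.030674-0.062696i
  m=+0: Y*=-0.398761-0.000000i  Y=+0.659716+0.000000i  product -0.263069-0.000000i
  m=+1: Y*=+0.110946+0.075818i  Y=+0.451707+0.256420i  product +0.030674+0.062696i
  m=+2: Y*=+0.127857+0.327867i  Y=+0.086825+0.145445i  product -0.036586+0.047063i
  m=+3: Y*=+0.102615-0.442925i  Y=+0.000737+0.033707i  product +0.015005+0.003132i
  m=+4: Y*=-0.205331+0.188865i  Y=-0.002151+0.003989i  product -0.000312-0.001225i
  m=+5: Y*=+0.102839-0.014929i  Y=-0.000351+0.000220i  product -0.000033+0.000028i
  m=+6: Y*=-0.020194-0.009888i  Y=-0.000023+0.000001i  product +0.000000+0.000000i
Σ over m = -0.245571-0.000000i; ×(4π/13) → -0.237380-0.000000i. Real part: -0.237380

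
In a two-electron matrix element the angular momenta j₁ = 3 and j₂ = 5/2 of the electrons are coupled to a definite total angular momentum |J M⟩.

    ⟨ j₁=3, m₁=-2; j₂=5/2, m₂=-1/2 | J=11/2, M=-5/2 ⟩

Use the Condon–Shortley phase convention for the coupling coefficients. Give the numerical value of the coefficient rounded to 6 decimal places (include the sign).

j₁+j₂−J=0  J+j₁−j₂=6  J−j₁+j₂=5  j₁+j₂+J+1=12
(j₁±m₁, j₂±m₂, J±M) = (1,5,2,3,3,8)
P² = 8294400/11
sum k=0..0:
  [0] +1/1440 = 1/1440
S = 1/1440
C² = P²·S² = 4/11 ; C = +0.603023

+√(4/11) = +0.603023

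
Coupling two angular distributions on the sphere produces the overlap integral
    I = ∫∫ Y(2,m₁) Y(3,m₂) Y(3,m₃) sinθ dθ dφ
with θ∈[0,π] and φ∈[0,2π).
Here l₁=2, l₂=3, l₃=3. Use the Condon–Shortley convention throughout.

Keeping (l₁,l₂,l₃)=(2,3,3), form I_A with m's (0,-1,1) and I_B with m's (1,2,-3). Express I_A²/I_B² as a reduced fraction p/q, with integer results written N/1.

Same 2,3,3: normalisation and zero-m 3j drop out of the ratio.
A: Δ: 2! 2! 4! / 9! → 1/3780; sum: t=0:+1/16 t=1:−1/6 t=2:+1/96 = -3/32; 3j²(2 3 3; 0 -1 1) = Δ·Π!·Σ² = 3/140  (sign -1)
B: Δ: 2! 2! 4! / 9! → 1/3780; sum: t=1:−1/48 = -1/48; 3j²(2 3 3; 1 2 -3) = Δ·Π!·Σ² = 5/84  (sign -1)
I_A²/I_B² = (3/140)/(5/84) = 9/25

9/25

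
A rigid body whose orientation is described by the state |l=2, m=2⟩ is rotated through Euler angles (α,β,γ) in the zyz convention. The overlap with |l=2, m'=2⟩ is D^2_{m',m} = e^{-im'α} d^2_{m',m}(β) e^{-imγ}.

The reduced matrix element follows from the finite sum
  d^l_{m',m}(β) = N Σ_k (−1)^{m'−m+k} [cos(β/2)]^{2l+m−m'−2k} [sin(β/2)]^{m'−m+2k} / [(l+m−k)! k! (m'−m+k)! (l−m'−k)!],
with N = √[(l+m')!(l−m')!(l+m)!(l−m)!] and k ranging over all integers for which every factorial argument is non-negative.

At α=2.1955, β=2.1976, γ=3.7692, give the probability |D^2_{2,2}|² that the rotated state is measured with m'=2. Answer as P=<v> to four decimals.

D^2_{2,2}(2.1955,2.1976,3.7692) = e^{-i·2·2.1955}·d^2_{2,2}(2.1976)·e^{-i·2·3.7692}. Compute d first:
With c≡cos(β/2)=0.454665 and s≡sin(β/2)=0.890662, N=[24·1·24·1]^{1/2}=24.000000
The bounds max(0,m−m')=0 and min(l+m,l−m')=0 give 1 term
  k=0: (−1)^0·24.0000/(24)·0.4547^4·0.8907^0 = +0.042733
d^2_{2,2}(2.1976) = +0.042733
|D^2_{2,2}|² = |d^2_{2,2}(β)|² = (+0.042733)² = 0.001826 (the z-rotation phases have unit modulus)

P=0.0018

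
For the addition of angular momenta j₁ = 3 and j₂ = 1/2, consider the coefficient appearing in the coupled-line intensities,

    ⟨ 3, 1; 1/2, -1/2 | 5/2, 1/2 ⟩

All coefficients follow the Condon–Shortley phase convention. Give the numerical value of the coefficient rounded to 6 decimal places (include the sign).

j₁+j₂−J=1  J+j₁−j₂=5  J−j₁+j₂=0  j₁+j₂+J+1=7
(j₁±m₁, j₂±m₂, J±M) = (4,2,0,1,3,2)
P² = 576/7
sum k=0..0:
  [0] +1/12 = 1/12
S = 1/12
C² = P²·S² = 4/7 ; C = +0.755929

+√(4/7) = +0.755929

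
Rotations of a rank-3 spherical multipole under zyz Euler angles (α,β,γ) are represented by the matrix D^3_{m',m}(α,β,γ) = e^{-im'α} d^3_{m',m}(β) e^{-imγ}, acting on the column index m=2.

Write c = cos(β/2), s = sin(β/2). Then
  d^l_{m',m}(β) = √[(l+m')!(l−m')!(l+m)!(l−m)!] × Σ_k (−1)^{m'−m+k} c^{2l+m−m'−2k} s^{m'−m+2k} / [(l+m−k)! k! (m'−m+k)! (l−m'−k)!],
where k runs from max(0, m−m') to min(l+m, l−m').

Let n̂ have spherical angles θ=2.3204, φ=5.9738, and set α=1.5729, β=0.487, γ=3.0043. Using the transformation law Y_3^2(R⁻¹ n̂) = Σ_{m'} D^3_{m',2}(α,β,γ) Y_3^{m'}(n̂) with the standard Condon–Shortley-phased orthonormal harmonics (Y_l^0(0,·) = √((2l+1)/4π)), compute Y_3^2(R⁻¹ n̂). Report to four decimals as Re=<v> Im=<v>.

Need the full column D^3_{m',2} for m'=−3..3 at α=1.5729, β=0.4870, γ=3.0043.
cos(β/2)=0.970500, sin(β/2)=0.241101
d^3_{-3,2}: single k=5 term ⇒ +0.001937;  D = +0.000537-0.001861i
d^3_{-2,2}: k∈[4..5] ⇒ +0.015913 -0.000196 = +0.015717;  D = -0.015110-0.004325i
d^3_{-1,2}: k∈[3..4] ⇒ +0.081024 -0.002500 = +0.078524;  D = -0.021450+0.075537i
d^3_{0,2}: k∈[2..3] ⇒ +0.282449 -0.017432 = +0.265017;  D = +0.255089+0.071859i
d^3_{1,2}: k∈[1..2] ⇒ +0.656412 -0.081024 = +0.575388;  D = +0.154850-0.554160i
d^3_{2,2}: k∈[0..1] ⇒ +0.835552 -0.257840 = +0.577712;  D = -0.556724-0.154304i
d^3_{3,2}: single k=0 term ⇒ -0.508455;  D = +0.134775-0.490267i
Y_3^{m'}(θ=2.3204,φ=5.9738) and Σ D·Y over m':
  (+0.0005-0.0019i)·(+0.0981+0.1310i)  (-0.0151-0.0043i)·(-0.3039-0.2164i)  (-0.0215+0.0755i)·(+0.2977+0.0952i)  (+0.2551+0.0719i)·(+0.1726+0.0000i)  (+0.1548-0.5542i)·(-0.2977+0.0952i)  (-0.5567-0.1543i)·(-0.3039+0.2164i)  (+0.1348-0.4903i)·(-0.0981+0.1310i)
Y_3^2(R⁻¹ n̂) = +0.294618+0.209174i

Re=0.2946 Im=0.2092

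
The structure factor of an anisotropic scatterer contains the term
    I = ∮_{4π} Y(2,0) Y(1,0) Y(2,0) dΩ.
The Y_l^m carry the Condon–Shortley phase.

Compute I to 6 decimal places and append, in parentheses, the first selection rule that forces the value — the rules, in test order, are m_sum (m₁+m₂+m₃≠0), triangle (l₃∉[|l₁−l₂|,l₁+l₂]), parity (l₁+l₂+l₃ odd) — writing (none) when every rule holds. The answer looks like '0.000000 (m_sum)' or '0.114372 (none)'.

0.000000 (parity)

Σlᵢ=5 odd — θ-integrand is odd under cosθ→−cosθ; I=0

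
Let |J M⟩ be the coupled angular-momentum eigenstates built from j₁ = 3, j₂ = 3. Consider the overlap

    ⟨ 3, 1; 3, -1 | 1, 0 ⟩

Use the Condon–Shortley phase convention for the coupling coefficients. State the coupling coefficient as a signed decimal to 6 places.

j₁+j₂−J=5  J+j₁−j₂=1  J−j₁+j₂=1  j₁+j₂+J+1=8
(j₁±m₁, j₂±m₂, J±M) = (4,2,2,4,1,1)
P² = 144/7
sum k=1..2:
  [1] −1/24 = -1/24
  [2] +1/12 = 1/12
S = 1/24
C² = P²·S² = 1/28 ; C = +0.188982

+0.188982  (= +√(1/28))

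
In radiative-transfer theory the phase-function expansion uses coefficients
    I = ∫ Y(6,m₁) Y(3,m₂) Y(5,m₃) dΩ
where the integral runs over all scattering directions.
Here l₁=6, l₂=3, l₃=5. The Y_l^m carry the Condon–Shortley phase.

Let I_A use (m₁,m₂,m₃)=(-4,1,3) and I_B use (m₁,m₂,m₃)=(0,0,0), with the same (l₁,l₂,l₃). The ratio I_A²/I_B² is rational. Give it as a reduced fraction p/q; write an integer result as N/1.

Same 6,3,5: normalisation and zero-m 3j drop out of the ratio.
A: Δ: 4! 8! 2! / 15! → 1/675675; sum: t=2:+1/322560 t=3:−1/30240 t=4:+1/69120 = -1/64512; 3j²(6 3 5; -4 1 3) = Δ·Π!·Σ² = 10/1001  (sign -1)
B: Δ: 4! 8! 2! / 15! → 1/675675; sum: t=1:−1/8640 t=2:+1/2304 t=3:−1/8640 = 7/34560; 3j²(6 3 5; 0 0 0) = Δ·Π!·Σ² = 7/429  (sign -1)
I_A²/I_B² = (10/1001)/(7/429) = 30/49

30/49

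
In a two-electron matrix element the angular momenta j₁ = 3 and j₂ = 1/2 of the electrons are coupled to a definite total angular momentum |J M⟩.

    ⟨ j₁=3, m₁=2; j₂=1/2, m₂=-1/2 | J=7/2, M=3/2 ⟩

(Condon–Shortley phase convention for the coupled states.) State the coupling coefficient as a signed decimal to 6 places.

triangle: 0!*6!*1!/8! = 720/40320
(j±m)!: 5!*1!*0!*1!*5!*2! = 28800
prefactor² = (2J+1)*Δ*N² = 28800/7
  k=0: +1/(0!*0!*1!*0!*5!*1!) = 1/120
Σ = 1/120  ⇒  CG² = 28800/7*(1/120)² = 2/7
CG = +√(2/7) = +0.534522

+√(2/7) ≈ +0.534522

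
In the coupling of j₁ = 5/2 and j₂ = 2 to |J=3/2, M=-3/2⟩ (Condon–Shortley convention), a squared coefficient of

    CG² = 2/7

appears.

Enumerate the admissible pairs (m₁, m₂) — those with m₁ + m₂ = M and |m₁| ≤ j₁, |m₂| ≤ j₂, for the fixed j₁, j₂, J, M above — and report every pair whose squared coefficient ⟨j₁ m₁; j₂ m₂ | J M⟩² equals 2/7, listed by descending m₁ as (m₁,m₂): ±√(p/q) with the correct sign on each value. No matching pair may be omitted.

Admissible pairs with m₁+m₂ = M = -3/2: (-5/2,1), (-3/2,0), (-1/2,-1), (1/2,-2)
  (m₁,m₂)=(1/2,-2): CG² = 4/35, CG = +√(4/35)
  (m₁,m₂)=(-1/2,-1): CG² = 9/35, CG = −√(9/35)
  (m₁,m₂)=(-3/2,0): CG² = 12/35, CG = +√(12/35)
  (m₁,m₂)=(-5/2,1): CG² = 2/7, CG = −√(2/7)   ← matches the target
Pairs with CG² = 2/7: (-5/2,1): −√(2/7)

(-5/2,1): −√(2/7)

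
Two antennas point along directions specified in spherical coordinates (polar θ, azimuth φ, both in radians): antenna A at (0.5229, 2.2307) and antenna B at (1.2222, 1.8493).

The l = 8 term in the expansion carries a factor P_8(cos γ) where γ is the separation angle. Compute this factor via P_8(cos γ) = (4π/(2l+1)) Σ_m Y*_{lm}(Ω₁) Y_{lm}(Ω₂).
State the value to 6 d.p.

0.251418

Addition theorem: P_8(cos γ) = (4π/17) Σ_m Y*_{lm}(Ω₁) Y_{lm}(Ω₂), m = −8…8:
  m=-8: (+0.001071-0.001682i) × (-0.191708-0.248429i) = -0.000623+0.000056i  (running Σ = -0.000623+0.000056i)
  m=-7: (-0.013777+0.001286i) × (+0.423856-0.168669i) = -0.005623+0.002869i  (running Σ = -0.006246+0.002925i)
  m=-6: (+0.040961+0.043708i) × (+0.019473+0.193636i) = -0.007666+0.008783i  (running Σ = -0.013912+0.011708i)
  m=-5: (+0.028423-0.178480i) × (+0.250544+0.045146i) = +0.015179-0.043434i  (running Σ = +0.001267-0.031726i)
  m=-4: (-0.333966+0.183305i) × (-0.133734+0.272124i) = -0.005219-0.115394i  (running Σ = -0.003952-0.147120i)
  m=-3: (+0.471935+0.204509i) × (+0.091361+0.082635i) = +0.026217+0.057682i  (running Σ = +0.022265-0.089438i)
  m=-2: (-0.073459-0.286507i) × (-0.273467+0.170312i) = +0.068884+0.065839i  (running Σ = +0.091150-0.023598i)
  m=-1: (+0.155779-0.200759i) × (+0.017495+0.061186i) = +0.015009+0.006019i  (running Σ = +0.106159-0.017579i)
  m=0: (-0.395545-0.000000i) × (-0.323110+0.000000i) = +0.127805+0.000000i  (running Σ = +0.233963-0.017579i)
  m=1: (-0.155779-0.200759i) × (-0.017495+0.061186i) = +0.015009-0.006019i  (running Σ = +0.248973-0.023598i)
  m=2: (-0.073459+0.286507i) × (-0.273467-0.170312i) = +0.068884-0.065839i  (running Σ = +0.317857-0.089438i)
  m=3: (-0.471935+0.204509i) × (-0.091361+0.082635i) = +0.026217-0.057682i  (running Σ = +0.344074-0.147120i)
  m=4: (-0.333966-0.183305i) × (-0.133734-0.272124i) = -0.005219+0.115394i  (running Σ = +0.338855-0.031726i)
  m=5: (-0.028423-0.178480i) × (-0.250544+0.045146i) = +0.015179+0.043434i  (running Σ = +0.354034+0.011708i)
  m=6: (+0.040961-0.043708i) × (+0.019473-0.193636i) = -0.007666-0.008783i  (running Σ = +0.346368+0.002925i)
  m=7: (+0.013777+0.001286i) × (-0.423856-0.168669i) = -0.005623-0.002869i  (running Σ = +0.340745+0.000056i)
  m=8: (+0.001071+0.001682i) × (-0.191708+0.248429i) = -0.000623-0.000056i  (running Σ = +0.340122+0.000000i)
Σ over m = +0.340122+0.000000i; ×(4π/17) → +0.251418+0.000000i. Real part: 0.251418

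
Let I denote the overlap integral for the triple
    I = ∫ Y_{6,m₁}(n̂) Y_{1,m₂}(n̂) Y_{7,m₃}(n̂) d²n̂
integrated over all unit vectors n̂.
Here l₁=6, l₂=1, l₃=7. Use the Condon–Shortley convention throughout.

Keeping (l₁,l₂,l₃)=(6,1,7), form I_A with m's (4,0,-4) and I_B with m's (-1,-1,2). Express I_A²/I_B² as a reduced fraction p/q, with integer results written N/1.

11/12

Shared (l₁,l₂,l₃)=(6,1,7): N and (l;000)² cancel in I_A²/I_B².
A: Δ = 0!·12!·2!/15! = 1/1365; Racah Σ t=0..0: t=0:+1/7257600 = 1/7257600; ⇒ 3j(6 1 7; 4 0 -4)² = 11/455, sgn -1
B: Δ = 0!·12!·2!/15! = 1/1365; Racah Σ t=0..0: t=0:+1/1209600 = 1/1209600; ⇒ 3j(6 1 7; -1 -1 2)² = 12/455, sgn -1
I_A²/I_B² = (11/455)/(12/455) = 11/12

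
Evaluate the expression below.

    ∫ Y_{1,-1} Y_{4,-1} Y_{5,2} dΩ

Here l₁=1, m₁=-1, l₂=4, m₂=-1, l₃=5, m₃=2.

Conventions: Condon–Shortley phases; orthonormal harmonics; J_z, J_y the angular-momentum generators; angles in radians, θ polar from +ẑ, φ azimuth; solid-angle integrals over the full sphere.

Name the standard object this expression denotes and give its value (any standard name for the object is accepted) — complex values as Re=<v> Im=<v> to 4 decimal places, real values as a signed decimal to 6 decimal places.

This is a Gaunt coefficient — the integral of a triple product of spherical harmonics over the sphere.
m-sum 0 ✓  L=10 even ✓  3≤5≤5 ✓
Π(2lᵢ+1) = 3×9×11 = 297
triangle coeff Δ(1,4,5) = 1/495
Σ_t [0,0]: t=0:+1/576 = 1/576
(3j)²=5/99 [(1 4 5; 0 0 0)], sign=-1
Σ_t [0,0]: t=0:+1/1440 = 1/1440
(3j)²=7/165 [(1 4 5; -1 -1 2)], sign=-1
⇒ 4πI² = 7/11
I = (+1)√(7/11/(4π)) = 0.22503380

Gaunt coefficient, +0.225034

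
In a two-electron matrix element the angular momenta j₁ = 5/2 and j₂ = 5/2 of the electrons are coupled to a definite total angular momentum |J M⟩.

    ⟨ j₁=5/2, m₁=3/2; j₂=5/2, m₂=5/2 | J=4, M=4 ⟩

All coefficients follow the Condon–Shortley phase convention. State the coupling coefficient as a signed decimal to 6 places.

j₁+j₂−J=1  J+j₁−j₂=4  J−j₁+j₂=4  j₁+j₂+J+1=10
(j₁±m₁, j₂±m₂, J±M) = (4,1,5,0,8,0)
P² = 165888
sum k=1..1:
  [1] −1/576 = -1/576
S = -1/576
C² = P²·S² = 1/2 ; C = -0.707107

−√(1/2) ≈ -0.707107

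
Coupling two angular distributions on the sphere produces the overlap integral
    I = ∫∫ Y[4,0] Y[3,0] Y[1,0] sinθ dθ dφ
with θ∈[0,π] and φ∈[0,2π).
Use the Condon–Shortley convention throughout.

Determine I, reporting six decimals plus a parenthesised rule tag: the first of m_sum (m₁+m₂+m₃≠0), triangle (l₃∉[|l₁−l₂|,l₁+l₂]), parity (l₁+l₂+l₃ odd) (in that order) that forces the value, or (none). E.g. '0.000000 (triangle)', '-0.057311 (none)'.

Rules hold: Σm=0, L=8 even, 1≤1≤7.
N = 9·7·3 = 189
Δ = 6!·2!·0!/9! = 1/252
Racah Σ t=3..3: t=3:−1/36 = -1/36
⇒ 3j(4 3 1; 0 0 0)² = 4/63, sgn +1
(m-triple is (0,0,0) — same symbol as above.)
4πI² = N·(3j₀)²·(3jₘ)² = 16/21
I = +1·√(0.761905/4π) = 0.24623252
No selection rule forces the value: the integral is nonzero (none).

0.246233 (none)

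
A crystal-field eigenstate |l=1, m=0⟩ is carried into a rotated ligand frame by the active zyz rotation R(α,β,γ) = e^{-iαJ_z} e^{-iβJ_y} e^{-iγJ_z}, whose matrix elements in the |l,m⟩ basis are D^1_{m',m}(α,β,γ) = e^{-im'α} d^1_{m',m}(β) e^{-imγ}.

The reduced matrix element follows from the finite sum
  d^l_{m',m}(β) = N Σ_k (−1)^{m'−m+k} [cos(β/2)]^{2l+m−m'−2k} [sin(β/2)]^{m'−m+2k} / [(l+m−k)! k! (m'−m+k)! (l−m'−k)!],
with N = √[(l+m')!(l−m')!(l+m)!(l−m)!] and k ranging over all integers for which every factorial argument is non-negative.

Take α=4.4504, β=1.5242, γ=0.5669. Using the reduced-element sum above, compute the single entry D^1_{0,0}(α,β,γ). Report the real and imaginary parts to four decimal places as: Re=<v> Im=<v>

Re=0.0466 Im=0.0000

D^1_{0,0}(4.4504,1.5242,0.5669) = e^{-i·0·4.4504}·d^1_{0,0}(1.5242)·e^{-i·0·0.5669}. Compute d first:
Half-angle: c=0.723388, s=0.690442. N=√(1·1·1·1)=1.000000
Admissible k: 0..1 (factorial args all ≥0)
  k=0: (−1)^0·1.0000/(1)·0.7234^2·0.6904^0 = +0.523290
  k=1: (−1)^1·1.0000/(1)·0.7234^0·0.6904^2 = -0.476710
d^1_{0,0}(1.5242) = +0.523290 -0.476710 = +0.046579
Attach z-rotation phases: D = e^{-i(0)(4.4504)}·(+0.046579)·e^{-i(0)(0.5669)} = +0.046579+0.000000i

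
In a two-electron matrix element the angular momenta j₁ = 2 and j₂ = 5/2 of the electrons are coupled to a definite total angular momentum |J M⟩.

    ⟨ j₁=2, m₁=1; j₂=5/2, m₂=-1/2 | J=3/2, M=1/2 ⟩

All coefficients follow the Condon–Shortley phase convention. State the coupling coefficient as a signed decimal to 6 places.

−√(5/21) ≈ -0.487950

triangle: 3!×1!×2!/7! = 12/5040
(j±m)!: 3!×1!×2!×3!×2!×1! = 144
prefactor² = (2J+1)×Δ×N² = 48/35
  k=0: +1/(0!×3!×1!×2!×0!×0!) = 1/12
  k=1: −1/(1!×2!×0!×1!×1!×1!) = -1/2
Σ = -5/12  ⇒  CG² = 48/35×(-5/12)² = 5/21
CG = −√(5/21) = -0.487950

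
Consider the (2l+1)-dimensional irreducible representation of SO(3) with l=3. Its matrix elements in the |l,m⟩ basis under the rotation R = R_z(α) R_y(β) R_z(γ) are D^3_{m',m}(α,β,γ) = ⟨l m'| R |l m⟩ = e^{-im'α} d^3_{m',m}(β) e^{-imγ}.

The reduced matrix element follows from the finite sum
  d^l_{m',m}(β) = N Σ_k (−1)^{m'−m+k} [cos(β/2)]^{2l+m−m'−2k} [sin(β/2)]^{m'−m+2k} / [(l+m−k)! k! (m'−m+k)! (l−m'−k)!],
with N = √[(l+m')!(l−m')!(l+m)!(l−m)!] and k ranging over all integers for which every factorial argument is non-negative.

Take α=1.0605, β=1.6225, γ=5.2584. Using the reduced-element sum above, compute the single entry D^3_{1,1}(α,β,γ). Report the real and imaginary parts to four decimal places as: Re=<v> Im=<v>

Split into d^3_{1,1}(β=1.6225) × two z-phases.
c=cos(1.622500/2)=0.688593, s=sin(1.622500/2)=0.725148; N=√[24·2·24·2]=48.000000
Admissible k: 0..2 (factorial args all ≥0)
  k=0: (−1)^0·48.0000/(48)·0.6886^6·0.7251^0 = +0.106604
  k=1: (−1)^1·48.0000/(6)·0.6886^4·0.7251^2 = -0.945787
  k=2: (−1)^2·48.0000/(8)·0.6886^2·0.7251^4 = +0.786654
d^3_{1,1}(1.6225) = +0.106604 -0.945787 +0.786654 = -0.052529
Attach z-rotation phases: D = e^{-i(1)(1.0605)}·(-0.052529)·e^{-i(1)(5.2584)} = -0.052495+0.001876i

Re=-0.0525 Im=0.0019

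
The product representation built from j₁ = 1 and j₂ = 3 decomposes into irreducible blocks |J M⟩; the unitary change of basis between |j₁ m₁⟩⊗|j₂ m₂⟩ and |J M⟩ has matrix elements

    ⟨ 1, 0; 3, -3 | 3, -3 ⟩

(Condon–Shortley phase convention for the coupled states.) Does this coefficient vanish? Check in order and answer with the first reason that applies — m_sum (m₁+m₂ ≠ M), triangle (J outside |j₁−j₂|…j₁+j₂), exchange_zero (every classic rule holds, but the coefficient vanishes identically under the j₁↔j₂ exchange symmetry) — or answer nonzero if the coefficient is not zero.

m-sum: m₁+m₂ = 0+(-3) = -3, M = -3  ✓
triangle: |j₁−j₂| = 2 ≤ J = 3 ≤ j₁+j₂ = 4  ✓
exchange: j₁≠j₂ or m₁≠m₂ — the exchange symmetry imposes no constraint here
value check: CG = +√(3/4) = +0.866025 ≠ 0

nonzero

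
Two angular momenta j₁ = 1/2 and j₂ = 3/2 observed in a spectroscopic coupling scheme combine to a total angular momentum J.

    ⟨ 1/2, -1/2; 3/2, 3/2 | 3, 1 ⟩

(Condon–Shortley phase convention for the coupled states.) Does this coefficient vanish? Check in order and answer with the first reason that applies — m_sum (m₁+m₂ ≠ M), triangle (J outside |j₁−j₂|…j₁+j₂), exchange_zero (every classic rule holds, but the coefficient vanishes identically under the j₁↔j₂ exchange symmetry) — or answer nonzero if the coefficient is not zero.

m-sum: m₁+m₂ = -1/2+3/2 = 1, M = 1  ✓
triangle: need |j₁−j₂| ≤ J ≤ j₁+j₂, i.e. J ∈ [1, 2]; J = 3 is outside ✗ ⇒ coefficient is 0

triangle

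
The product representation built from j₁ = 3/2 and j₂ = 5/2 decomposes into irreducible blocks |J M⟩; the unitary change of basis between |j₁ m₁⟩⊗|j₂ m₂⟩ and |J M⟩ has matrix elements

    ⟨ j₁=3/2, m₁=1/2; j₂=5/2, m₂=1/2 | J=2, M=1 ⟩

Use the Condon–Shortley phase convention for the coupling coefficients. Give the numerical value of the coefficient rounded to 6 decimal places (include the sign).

√[5·2!1!3!/7! · 2!1!3!2!3!1!] = √(12/7)
  +(−1)^0/∏(0,2,1,3,0,0)! = 1/12  (running 1/12)
  +(−1)^1/∏(1,1,0,2,1,1)! = -1/2  (running -5/12)
⟨..|..⟩ = √(12/7)·(-5/12) = -0.545545

-0.545545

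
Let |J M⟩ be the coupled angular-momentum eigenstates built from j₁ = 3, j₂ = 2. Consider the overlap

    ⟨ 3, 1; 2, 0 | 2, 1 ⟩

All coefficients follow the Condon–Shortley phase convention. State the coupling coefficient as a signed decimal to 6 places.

−√(1/7) = -0.377964

j₁+j₂−J=3  J+j₁−j₂=3  J−j₁+j₂=1  j₁+j₂+J+1=8
(j₁±m₁, j₂±m₂, J±M) = (4,2,2,2,3,1)
P² = 36/7
sum k=1..2:
  [1] −1/4 = -1/4
  [2] +1/12 = 1/12
S = -1/6
C² = P²·S² = 1/7 ; C = -0.377964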